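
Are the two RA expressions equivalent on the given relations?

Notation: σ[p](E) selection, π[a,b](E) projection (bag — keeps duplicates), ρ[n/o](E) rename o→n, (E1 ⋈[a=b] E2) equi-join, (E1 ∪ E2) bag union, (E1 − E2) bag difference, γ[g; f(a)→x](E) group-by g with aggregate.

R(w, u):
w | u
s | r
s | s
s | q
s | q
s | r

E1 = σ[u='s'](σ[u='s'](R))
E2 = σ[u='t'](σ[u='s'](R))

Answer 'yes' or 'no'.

E1 row counts bottom-up:
  R → 5
  σ[u='s'](R) → 1
  σ[u='s'](σ[u='s'](R)) → 1
E2 row counts bottom-up:
  R → 5
  σ[u='s'](R) → 1
  σ[u='t'](σ[u='s'](R)) → 0

E1 result:
w | u
s | s
E2 result:
w | u
(0 rows)
Witness: ('s', 's') appears 1× in E1 but 0× in E2.

no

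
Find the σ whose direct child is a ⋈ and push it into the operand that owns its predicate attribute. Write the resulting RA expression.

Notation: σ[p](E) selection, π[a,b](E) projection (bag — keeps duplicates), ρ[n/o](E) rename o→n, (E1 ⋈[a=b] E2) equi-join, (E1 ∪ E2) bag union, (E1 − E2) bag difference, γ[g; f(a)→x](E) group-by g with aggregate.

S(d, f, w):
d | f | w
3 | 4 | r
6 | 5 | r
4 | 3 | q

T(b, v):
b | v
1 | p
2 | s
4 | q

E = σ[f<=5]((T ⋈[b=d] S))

σ filters on f, owned by the right side.
E' = (T ⋈[b=d] σ[f<=5](S))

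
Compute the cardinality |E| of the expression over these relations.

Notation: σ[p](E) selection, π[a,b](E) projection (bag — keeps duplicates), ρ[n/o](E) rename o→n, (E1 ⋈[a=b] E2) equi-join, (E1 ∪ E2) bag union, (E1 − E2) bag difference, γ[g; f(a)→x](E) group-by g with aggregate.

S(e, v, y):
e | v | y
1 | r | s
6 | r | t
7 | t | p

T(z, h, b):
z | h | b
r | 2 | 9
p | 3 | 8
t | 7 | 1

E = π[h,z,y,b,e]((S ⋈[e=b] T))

Stepwise |·|:
  S → 3
  T → 3
  (S ⋈[e=b] T) → 1
  π[h,z,y,b,e]((S ⋈[e=b] T)) → 1

|E| = 1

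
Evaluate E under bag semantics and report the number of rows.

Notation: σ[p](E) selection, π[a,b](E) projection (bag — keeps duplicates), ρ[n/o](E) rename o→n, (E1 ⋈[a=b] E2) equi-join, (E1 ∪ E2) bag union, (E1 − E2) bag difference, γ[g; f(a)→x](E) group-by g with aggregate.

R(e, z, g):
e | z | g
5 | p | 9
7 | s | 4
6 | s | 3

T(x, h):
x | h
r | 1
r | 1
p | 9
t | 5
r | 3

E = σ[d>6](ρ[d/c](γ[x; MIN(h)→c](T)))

Per-node cardinality:
  T → 5
  γ[x; MIN(h)→c](T) → 3
  ρ[d/c](γ[x; MIN(h)→c](T)) → 3
  σ[d>6](ρ[d/c](γ[x; MIN(h)→c](T))) → 1

|E| = 1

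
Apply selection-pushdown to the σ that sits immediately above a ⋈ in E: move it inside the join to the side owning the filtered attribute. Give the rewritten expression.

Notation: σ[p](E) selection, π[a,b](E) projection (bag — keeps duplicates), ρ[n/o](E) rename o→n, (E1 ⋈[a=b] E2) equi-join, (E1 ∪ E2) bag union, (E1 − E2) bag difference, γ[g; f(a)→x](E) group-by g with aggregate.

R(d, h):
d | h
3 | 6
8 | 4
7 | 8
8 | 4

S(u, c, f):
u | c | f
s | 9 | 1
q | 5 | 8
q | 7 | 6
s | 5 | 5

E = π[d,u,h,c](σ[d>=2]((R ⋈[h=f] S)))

σ filters on d, owned by the left side.
E' = π[d,u,h,c]((σ[d>=2](R) ⋈[h=f] S))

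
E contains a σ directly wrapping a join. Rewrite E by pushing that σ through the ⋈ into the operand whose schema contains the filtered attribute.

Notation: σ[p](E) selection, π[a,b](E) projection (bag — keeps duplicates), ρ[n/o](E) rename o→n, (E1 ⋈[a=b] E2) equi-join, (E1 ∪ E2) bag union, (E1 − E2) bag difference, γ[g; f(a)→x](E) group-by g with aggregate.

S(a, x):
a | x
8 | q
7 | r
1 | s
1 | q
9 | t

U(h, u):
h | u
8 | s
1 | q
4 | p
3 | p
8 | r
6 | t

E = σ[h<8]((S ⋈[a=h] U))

σ filters on h, owned by the right side.
E' = (S ⋈[a=h] σ[h<8](U))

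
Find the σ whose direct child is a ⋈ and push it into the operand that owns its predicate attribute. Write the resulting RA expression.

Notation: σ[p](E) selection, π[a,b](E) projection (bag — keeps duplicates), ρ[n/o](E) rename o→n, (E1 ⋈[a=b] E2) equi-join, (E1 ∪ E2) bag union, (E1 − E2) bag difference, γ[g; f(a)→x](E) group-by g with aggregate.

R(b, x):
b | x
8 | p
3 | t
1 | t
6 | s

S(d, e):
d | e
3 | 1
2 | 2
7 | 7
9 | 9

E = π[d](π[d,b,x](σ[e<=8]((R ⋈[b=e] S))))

σ filters on e, owned by the right side.
E' = π[d](π[d,b,x]((R ⋈[b=e] σ[e<=8](S))))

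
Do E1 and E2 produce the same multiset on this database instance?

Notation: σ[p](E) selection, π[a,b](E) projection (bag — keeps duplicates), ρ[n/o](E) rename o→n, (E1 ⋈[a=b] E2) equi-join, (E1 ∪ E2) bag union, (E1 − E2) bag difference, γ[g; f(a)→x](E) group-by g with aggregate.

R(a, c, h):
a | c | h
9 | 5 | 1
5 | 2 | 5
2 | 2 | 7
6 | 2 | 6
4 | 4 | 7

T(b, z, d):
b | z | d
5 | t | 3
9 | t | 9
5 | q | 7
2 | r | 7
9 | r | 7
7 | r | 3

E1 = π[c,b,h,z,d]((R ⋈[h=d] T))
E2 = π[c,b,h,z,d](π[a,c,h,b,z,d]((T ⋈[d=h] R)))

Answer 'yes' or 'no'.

E1 row counts bottom-up:
  R → 5
  T → 6
  (R ⋈[h=d] T) → 6
  π[c,b,h,z,d]((R ⋈[h=d] T)) → 6
E2 row counts bottom-up:
  T → 6
  R → 5
  (T ⋈[d=h] R) → 6
  π[a,c,h,b,z,d]((T ⋈[d=h] R)) → 6
  π[c,b,h,z,d](π[a,c,h,b,z,d]((T ⋈[d=h] R))) → 6

E1 and E2 produce the same multiset:
c | b | h | z | d
2 | 2 | 7 | r | 7
2 | 5 | 7 | q | 7
2 | 9 | 7 | r | 7
4 | 2 | 7 | r | 7
4 | 5 | 7 | q | 7
4 | 9 | 7 | r | 7

yes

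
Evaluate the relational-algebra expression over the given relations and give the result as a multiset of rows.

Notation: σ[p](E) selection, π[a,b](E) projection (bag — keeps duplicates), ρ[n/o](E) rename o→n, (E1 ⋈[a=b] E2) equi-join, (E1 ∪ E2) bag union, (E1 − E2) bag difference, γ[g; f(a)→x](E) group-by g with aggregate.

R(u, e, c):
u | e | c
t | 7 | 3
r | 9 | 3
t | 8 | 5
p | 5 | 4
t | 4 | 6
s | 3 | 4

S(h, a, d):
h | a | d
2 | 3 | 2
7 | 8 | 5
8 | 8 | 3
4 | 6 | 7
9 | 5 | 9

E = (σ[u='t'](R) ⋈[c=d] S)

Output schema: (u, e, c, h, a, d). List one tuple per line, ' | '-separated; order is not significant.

Stepwise |·|:
  R → 6
  σ[u='t'](R) → 3
  S → 5
  (σ[u='t'](R) ⋈[c=d] S) → 2

== RESULT ==
u | e | c | h | a | d
t | 7 | 3 | 8 | 8 | 3
t | 8 | 5 | 7 | 8 | 5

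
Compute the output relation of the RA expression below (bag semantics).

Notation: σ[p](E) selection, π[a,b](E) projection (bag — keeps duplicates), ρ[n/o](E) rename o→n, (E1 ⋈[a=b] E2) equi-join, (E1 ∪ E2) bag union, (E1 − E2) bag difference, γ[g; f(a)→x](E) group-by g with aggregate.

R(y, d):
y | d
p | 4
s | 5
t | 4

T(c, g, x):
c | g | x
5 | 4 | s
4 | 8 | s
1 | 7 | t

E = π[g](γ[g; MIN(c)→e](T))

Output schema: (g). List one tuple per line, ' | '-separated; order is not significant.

Per-node cardinality:
  T → 3
  γ[g; MIN(c)→e](T) → 3
  π[g](γ[g; MIN(c)→e](T)) → 3

== RESULT ==
g
4
7
8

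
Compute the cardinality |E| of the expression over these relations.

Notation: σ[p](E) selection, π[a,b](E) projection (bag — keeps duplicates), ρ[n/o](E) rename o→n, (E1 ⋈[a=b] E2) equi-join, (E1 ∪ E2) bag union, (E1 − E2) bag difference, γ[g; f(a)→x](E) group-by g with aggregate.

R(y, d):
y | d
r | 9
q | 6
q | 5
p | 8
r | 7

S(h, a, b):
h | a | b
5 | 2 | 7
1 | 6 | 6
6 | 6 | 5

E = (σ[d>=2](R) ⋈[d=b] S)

Stepwise |·|:
  R → 5
  σ[d>=2](R) → 5
  S → 3
  (σ[d>=2](R) ⋈[d=b] S) → 3

|E| = 3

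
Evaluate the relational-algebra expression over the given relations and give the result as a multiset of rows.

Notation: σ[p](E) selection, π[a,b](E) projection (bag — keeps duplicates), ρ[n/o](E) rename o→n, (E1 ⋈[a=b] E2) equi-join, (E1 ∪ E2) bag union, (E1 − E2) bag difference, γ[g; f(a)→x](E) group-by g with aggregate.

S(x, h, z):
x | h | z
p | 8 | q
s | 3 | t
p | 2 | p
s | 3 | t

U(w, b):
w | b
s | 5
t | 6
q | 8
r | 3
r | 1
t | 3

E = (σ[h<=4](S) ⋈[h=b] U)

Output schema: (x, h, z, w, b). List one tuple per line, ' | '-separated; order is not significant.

Per-node cardinality:
  S → 4
  σ[h<=4](S) → 3
  U → 6
  (σ[h<=4](S) ⋈[h=b] U) → 4

== RESULT ==
x | h | z | w | b
s | 3 | t | r | 3
s | 3 | t | r | 3
s | 3 | t | t | 3
s | 3 | t | t | 3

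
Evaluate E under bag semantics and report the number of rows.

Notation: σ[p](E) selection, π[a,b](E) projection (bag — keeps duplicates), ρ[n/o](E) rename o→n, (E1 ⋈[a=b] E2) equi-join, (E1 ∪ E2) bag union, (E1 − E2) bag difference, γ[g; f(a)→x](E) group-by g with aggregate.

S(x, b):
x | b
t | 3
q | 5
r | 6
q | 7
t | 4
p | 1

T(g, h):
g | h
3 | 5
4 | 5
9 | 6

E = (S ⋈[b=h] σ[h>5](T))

Stepwise |·|:
  S → 6
  T → 3
  σ[h>5](T) → 1
  (S ⋈[b=h] σ[h>5](T)) → 1

|E| = 1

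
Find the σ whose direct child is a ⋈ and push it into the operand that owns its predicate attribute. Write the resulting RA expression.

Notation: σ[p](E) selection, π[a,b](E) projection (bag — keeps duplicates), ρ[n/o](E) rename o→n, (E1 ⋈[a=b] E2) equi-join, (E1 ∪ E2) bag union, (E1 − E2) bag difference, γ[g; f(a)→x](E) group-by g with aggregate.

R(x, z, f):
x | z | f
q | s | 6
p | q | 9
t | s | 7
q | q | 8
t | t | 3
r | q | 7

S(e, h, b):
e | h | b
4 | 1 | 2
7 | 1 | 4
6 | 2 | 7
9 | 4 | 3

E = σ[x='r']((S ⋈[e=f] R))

σ filters on x, owned by the right side.
E' = (S ⋈[e=f] σ[x='r'](R))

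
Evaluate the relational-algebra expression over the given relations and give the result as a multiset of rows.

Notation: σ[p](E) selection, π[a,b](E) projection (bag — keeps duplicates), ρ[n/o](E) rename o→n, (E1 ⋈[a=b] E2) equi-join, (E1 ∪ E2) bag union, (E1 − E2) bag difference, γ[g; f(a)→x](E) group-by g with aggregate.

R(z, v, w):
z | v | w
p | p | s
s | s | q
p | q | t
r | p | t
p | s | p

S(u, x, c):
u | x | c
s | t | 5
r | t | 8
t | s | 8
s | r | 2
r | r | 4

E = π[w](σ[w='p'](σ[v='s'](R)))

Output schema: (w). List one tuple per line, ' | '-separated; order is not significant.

Stepwise |·|:
  R → 5
  σ[v='s'](R) → 2
  σ[w='p'](σ[v='s'](R)) → 1
  π[w](σ[w='p'](σ[v='s'](R))) → 1

== RESULT ==
w
p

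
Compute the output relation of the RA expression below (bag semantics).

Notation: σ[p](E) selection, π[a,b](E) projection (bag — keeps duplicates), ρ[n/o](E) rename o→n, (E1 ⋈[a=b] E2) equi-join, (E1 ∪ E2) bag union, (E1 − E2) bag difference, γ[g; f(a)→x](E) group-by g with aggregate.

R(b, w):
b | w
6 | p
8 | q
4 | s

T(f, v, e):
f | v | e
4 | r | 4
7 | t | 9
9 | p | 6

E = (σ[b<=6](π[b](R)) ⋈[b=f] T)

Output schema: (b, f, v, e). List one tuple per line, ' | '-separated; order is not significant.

Stepwise |·|:
  R → 3
  π[b](R) → 3
  σ[b<=6](π[b](R)) → 2
  T → 3
  (σ[b<=6](π[b](R)) ⋈[b=f] T) → 1

== RESULT ==
b | f | v | e
4 | 4 | r | 4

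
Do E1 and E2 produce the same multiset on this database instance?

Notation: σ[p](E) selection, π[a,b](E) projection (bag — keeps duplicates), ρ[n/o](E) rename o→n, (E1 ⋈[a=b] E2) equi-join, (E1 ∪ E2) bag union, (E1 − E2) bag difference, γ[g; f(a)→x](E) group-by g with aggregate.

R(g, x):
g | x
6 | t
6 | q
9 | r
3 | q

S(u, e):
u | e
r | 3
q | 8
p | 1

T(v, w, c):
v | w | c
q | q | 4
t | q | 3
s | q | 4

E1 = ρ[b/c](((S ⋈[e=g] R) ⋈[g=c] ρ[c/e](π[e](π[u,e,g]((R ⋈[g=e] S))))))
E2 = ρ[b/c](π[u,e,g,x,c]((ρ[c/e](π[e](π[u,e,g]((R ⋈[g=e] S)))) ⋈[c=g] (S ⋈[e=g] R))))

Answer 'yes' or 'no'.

E1 subexpression sizes:
  S → 3
  R → 4
  (S ⋈[e=g] R) → 1
  R → 4
  S → 3
  (R ⋈[g=e] S) → 1
  π[u,e,g]((R ⋈[g=e] S)) → 1
  π[e](π[u,e,g]((R ⋈[g=e] S))) → 1
  ρ[c/e](π[e](π[u,e,g]((R ⋈[g=e] S)))) → 1
  ((S ⋈[e=g] R) ⋈[g=c] ρ[c/e](π[e](π[u,e,g]((R ⋈[g=e] S))))) → 1
  ρ[b/c](((S ⋈[e=g] R) ⋈[g=c] ρ[c/e](π[e](π[u,e,g]((R ⋈[g=e] S)))))) → 1
E2 subexpression sizes:
  R → 4
  S → 3
  (R ⋈[g=e] S) → 1
  π[u,e,g]((R ⋈[g=e] S)) → 1
  π[e](π[u,e,g]((R ⋈[g=e] S))) → 1
  ρ[c/e](π[e](π[u,e,g]((R ⋈[g=e] S)))) → 1
  S → 3
  R → 4
  (S ⋈[e=g] R) → 1
  (ρ[c/e](π[e](π[u,e,g]((R ⋈[g=e] S)))) ⋈[c=g] (S ⋈[e=g] R)) → 1
  π[u,e,g,x,c]((ρ[c/e](π[e](π[u,e,g]((R ⋈[g=e] S)))) ⋈[c=g] (S ⋈[e=g] R))) → 1
  ρ[b/c](π[u,e,g,x,c]((ρ[c/e](π[e](π[u,e,g]((R ⋈[g=e] S)))) ⋈[c=g] (S ⋈[e=g] R)))) → 1

E1 and E2 produce the same multiset:
u | e | g | x | b
r | 3 | 3 | q | 3

yes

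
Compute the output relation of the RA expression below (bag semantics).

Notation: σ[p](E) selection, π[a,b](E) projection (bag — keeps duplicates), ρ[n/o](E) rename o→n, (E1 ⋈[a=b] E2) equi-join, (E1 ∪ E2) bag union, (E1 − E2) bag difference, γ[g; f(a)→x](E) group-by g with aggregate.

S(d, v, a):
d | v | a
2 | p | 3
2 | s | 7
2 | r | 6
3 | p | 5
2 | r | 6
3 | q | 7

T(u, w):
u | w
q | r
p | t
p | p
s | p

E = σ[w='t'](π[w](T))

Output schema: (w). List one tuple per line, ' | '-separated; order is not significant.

Per-node cardinality:
  T → 4
  π[w](T) → 4
  σ[w='t'](π[w](T)) → 1

== RESULT ==
w
t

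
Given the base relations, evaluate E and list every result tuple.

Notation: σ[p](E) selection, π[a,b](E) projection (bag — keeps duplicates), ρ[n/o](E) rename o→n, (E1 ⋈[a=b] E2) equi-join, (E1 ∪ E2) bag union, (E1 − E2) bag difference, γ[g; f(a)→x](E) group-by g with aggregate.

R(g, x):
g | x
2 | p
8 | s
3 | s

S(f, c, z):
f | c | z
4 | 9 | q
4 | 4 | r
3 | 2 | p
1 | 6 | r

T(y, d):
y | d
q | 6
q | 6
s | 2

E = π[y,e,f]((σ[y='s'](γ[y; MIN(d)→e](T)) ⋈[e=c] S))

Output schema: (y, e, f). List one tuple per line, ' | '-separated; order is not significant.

Subexpression sizes:
  T → 3
  γ[y; MIN(d)→e](T) → 2
  σ[y='s'](γ[y; MIN(d)→e](T)) → 1
  S → 4
  (σ[y='s'](γ[y; MIN(d)→e](T)) ⋈[e=c] S) → 1
  π[y,e,f]((σ[y='s'](γ[y; MIN(d)→e](T)) ⋈[e=c] S)) → 1

== RESULT ==
y | e | f
s | 2 | 3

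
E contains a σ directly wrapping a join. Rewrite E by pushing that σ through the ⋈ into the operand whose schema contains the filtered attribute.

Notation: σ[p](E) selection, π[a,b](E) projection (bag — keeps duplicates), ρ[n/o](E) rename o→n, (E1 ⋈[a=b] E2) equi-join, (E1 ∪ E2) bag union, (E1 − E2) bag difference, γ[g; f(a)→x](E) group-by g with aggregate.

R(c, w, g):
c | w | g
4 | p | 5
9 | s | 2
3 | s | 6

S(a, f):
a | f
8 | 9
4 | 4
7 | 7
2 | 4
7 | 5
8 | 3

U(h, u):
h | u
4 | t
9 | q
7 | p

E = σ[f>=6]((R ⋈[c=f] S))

σ filters on f, owned by the right side.
E' = (R ⋈[c=f] σ[f>=6](S))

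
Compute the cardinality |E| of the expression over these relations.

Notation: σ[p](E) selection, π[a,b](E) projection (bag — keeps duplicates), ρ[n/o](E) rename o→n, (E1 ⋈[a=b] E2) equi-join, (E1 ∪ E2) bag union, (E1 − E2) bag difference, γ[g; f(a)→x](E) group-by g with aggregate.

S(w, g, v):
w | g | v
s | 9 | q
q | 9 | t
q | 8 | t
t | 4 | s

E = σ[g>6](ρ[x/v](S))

Per-node cardinality:
  S → 4
  ρ[x/v](S) → 4
  σ[g>6](ρ[x/v](S)) → 3

|E| = 3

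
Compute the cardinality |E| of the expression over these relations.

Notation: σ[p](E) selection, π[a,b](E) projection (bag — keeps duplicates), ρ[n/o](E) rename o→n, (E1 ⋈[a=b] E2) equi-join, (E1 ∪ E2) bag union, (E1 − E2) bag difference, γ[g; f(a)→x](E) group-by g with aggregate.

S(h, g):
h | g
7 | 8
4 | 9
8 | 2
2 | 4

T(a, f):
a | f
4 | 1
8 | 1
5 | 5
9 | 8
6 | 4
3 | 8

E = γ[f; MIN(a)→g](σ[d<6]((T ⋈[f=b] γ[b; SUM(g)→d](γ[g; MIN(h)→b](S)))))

Stepwise |·|:
  T → 6
  S → 4
  γ[g; MIN(h)→b](S) → 4
  γ[b; SUM(g)→d](γ[g; MIN(h)→b](S)) → 4
  (T ⋈[f=b] γ[b; SUM(g)→d](γ[g; MIN(h)→b](S))) → 3
  σ[d<6]((T ⋈[f=b] γ[b; SUM(g)→d](γ[g; MIN(h)→b](S)))) → 2
  γ[f; MIN(a)→g](σ[d<6]((T ⋈[f=b] γ[b; SUM(g)→d](γ[g; MIN(h)→b](S))))) → 1

|E| = 1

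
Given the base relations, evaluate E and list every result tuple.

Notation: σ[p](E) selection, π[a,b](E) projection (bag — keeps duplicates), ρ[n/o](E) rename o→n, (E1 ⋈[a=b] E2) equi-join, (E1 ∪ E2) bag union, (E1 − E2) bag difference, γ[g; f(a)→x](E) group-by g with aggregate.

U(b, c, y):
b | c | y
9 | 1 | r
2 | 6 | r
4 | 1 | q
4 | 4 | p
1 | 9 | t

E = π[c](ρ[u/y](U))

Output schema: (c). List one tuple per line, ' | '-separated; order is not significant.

Subexpression sizes:
  U → 5
  ρ[u/y](U) → 5
  π[c](ρ[u/y](U)) → 5

== RESULT ==
c
1
1
4
6
9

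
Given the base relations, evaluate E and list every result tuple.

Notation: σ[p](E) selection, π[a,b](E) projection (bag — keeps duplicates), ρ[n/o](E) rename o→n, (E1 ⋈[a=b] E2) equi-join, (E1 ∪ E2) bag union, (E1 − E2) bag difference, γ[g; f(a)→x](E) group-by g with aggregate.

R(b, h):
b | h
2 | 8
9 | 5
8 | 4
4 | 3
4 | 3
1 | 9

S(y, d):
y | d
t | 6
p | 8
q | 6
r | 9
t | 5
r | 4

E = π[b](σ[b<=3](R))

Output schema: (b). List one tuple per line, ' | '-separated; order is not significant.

Per-node cardinality:
  R → 6
  σ[b<=3](R) → 2
  π[b](σ[b<=3](R)) → 2

== RESULT ==
b
1
2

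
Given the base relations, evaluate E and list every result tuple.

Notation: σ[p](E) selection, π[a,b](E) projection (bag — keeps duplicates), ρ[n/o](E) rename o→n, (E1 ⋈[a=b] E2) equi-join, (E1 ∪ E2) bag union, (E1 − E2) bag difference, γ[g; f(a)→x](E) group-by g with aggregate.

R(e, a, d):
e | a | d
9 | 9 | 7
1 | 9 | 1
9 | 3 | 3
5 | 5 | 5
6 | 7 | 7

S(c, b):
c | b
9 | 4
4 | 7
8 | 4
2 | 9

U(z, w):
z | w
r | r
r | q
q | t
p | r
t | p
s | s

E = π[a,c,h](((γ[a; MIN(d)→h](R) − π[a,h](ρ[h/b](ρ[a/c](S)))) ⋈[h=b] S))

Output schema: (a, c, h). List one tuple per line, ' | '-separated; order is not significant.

Subexpression sizes:
  R → 5
  γ[a; MIN(d)→h](R) → 4
  S → 4
  ρ[a/c](S) → 4
  ρ[h/b](ρ[a/c](S)) → 4
  π[a,h](ρ[h/b](ρ[a/c](S))) → 4
  (γ[a; MIN(d)→h](R) − π[a,h](ρ[h/b](ρ[a/c](S)))) → 4
  S → 4
  ((γ[a; MIN(d)→h](R) − π[a,h](ρ[h/b](ρ[a/c](S)))) ⋈[h=b] S) → 1
  π[a,c,h](((γ[a; MIN(d)→h](R) − π[a,h](ρ[h/b](ρ[a/c](S)))) ⋈[h=b] S)) → 1

== RESULT ==
a | c | h
7 | 4 | 7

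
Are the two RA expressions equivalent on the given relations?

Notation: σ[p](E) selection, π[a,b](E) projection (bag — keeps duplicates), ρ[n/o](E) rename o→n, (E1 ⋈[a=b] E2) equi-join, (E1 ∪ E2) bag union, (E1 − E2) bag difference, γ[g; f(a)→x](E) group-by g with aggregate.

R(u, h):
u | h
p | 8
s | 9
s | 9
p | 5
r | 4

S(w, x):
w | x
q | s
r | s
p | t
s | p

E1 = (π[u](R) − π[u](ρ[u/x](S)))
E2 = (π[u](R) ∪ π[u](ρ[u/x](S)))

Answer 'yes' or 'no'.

E1 subexpression sizes:
  R → 5
  π[u](R) → 5
  S → 4
  ρ[u/x](S) → 4
  π[u](ρ[u/x](S)) → 4
  (π[u](R) − π[u](ρ[u/x](S))) → 2
E2 subexpression sizes:
  R → 5
  π[u](R) → 5
  S → 4
  ρ[u/x](S) → 4
  π[u](ρ[u/x](S)) → 4
  (π[u](R) ∪ π[u](ρ[u/x](S))) → 9

E1 result:
u
p
r
E2 result:
u
p
p
p
r
s
s
s
s
t
Witness: ('s',) appears 0× in E1 but 4× in E2.

no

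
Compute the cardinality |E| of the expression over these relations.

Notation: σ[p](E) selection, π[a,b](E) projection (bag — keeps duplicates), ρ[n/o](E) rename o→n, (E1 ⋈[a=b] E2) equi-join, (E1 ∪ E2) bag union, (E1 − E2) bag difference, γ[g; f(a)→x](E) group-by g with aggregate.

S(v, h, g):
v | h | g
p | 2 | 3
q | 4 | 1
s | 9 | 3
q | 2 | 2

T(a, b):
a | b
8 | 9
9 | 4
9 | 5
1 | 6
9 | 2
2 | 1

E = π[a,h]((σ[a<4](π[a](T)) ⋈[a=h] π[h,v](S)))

Per-node cardinality:
  T → 6
  π[a](T) → 6
  σ[a<4](π[a](T)) → 2
  S → 4
  π[h,v](S) → 4
  (σ[a<4](π[a](T)) ⋈[a=h] π[h,v](S)) → 2
  π[a,h]((σ[a<4](π[a](T)) ⋈[a=h] π[h,v](S))) → 2

|E| = 2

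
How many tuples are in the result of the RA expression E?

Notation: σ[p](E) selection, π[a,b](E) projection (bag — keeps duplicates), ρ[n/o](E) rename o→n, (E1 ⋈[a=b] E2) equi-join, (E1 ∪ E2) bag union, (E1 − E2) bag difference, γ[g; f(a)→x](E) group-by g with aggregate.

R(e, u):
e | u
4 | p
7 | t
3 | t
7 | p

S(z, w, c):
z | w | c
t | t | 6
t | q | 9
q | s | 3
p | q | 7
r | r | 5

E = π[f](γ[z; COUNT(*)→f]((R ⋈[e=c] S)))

Per-node cardinality:
  R → 4
  S → 5
  (R ⋈[e=c] S) → 3
  γ[z; COUNT(*)→f]((R ⋈[e=c] S)) → 2
  π[f](γ[z; COUNT(*)→f]((R ⋈[e=c] S))) → 2

|E| = 2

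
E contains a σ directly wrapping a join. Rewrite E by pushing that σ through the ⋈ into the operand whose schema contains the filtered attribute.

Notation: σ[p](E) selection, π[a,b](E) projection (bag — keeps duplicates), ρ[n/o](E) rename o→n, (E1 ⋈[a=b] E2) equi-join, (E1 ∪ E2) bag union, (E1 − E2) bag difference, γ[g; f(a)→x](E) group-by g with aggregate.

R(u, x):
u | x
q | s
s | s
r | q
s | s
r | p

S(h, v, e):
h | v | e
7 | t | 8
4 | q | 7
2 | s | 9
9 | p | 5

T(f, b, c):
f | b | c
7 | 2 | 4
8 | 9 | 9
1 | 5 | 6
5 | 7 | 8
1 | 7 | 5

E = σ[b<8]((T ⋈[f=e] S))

σ filters on b, owned by the left side.
E' = (σ[b<8](T) ⋈[f=e] S)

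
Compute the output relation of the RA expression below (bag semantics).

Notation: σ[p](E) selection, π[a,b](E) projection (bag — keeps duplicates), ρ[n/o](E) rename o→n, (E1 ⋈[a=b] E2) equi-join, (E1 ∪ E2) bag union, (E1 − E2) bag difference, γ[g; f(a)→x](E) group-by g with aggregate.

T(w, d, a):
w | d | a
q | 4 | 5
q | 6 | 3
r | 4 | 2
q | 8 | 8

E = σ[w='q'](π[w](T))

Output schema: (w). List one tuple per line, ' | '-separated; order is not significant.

Subexpression sizes:
  T → 4
  π[w](T) → 4
  σ[w='q'](π[w](T)) → 3

== RESULT ==
w
q
q
q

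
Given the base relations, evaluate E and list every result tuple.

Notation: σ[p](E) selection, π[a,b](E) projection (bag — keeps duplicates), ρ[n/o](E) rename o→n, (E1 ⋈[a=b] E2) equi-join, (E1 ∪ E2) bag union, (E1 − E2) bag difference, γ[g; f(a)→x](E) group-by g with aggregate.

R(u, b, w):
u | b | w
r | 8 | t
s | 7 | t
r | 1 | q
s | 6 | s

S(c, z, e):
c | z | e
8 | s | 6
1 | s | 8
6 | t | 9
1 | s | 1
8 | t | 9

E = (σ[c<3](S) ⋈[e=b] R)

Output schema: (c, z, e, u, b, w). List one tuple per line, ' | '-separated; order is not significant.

Per-node cardinality:
  S → 5
  σ[c<3](S) → 2
  R → 4
  (σ[c<3](S) ⋈[e=b] R) → 2

== RESULT ==
c | z | e | u | b | w
1 | s | 1 | r | 1 | q
1 | s | 8 | r | 8 | t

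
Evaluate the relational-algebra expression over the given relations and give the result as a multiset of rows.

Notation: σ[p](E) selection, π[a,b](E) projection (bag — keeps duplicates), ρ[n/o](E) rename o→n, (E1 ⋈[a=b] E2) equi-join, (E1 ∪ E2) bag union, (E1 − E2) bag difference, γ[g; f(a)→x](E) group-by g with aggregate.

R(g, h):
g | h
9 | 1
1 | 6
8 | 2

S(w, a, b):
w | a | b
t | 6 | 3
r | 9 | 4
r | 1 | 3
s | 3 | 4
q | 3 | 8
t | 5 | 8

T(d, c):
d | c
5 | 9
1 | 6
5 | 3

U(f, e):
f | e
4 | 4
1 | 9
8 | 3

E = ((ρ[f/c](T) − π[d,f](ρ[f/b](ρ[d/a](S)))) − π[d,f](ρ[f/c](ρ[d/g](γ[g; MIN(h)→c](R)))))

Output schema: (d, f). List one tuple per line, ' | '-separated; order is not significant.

Row counts bottom-up:
  T → 3
  ρ[f/c](T) → 3
  S → 6
  ρ[d/a](S) → 6
  ρ[f/b](ρ[d/a](S)) → 6
  π[d,f](ρ[f/b](ρ[d/a](S))) → 6
  (ρ[f/c](T) − π[d,f](ρ[f/b](ρ[d/a](S)))) → 3
  R → 3
  γ[g; MIN(h)→c](R) → 3
  ρ[d/g](γ[g; MIN(h)→c](R)) → 3
  ρ[f/c](ρ[d/g](γ[g; MIN(h)→c](R))) → 3
  π[d,f](ρ[f/c](ρ[d/g](γ[g; MIN(h)→c](R)))) → 3
  ((ρ[f/c](T) − π[d,f](ρ[f/b](ρ[d/a](S)))) − π[d,f](ρ[f/c](ρ[d/g](γ[g; MIN(h)→c](R))))) → 2

== RESULT ==
d | f
5 | 3
5 | 9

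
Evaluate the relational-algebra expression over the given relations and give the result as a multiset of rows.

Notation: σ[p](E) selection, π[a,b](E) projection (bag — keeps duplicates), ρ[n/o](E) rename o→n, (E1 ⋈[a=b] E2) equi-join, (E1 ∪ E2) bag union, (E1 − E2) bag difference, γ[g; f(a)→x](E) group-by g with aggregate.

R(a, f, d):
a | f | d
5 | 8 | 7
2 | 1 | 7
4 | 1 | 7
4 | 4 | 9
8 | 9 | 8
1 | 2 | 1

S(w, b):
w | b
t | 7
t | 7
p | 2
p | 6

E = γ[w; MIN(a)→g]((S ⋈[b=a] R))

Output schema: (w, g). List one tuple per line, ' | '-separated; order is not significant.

Per-node cardinality:
  S → 4
  R → 6
  (S ⋈[b=a] R) → 1
  γ[w; MIN(a)→g]((S ⋈[b=a] R)) → 1

== RESULT ==
w | g
p | 2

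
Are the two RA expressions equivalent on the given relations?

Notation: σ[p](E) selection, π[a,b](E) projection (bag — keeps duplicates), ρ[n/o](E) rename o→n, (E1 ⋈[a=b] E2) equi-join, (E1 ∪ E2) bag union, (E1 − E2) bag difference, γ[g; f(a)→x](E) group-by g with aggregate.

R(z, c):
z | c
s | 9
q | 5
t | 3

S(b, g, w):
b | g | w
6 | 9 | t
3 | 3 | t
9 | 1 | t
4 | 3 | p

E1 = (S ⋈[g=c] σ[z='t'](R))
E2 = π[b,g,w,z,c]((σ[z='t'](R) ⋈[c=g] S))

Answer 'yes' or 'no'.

E1 per-node cardinality:
  S → 4
  R → 3
  σ[z='t'](R) → 1
  (S ⋈[g=c] σ[z='t'](R)) → 2
E2 per-node cardinality:
  R → 3
  σ[z='t'](R) → 1
  S → 4
  (σ[z='t'](R) ⋈[c=g] S) → 2
  π[b,g,w,z,c]((σ[z='t'](R) ⋈[c=g] S)) → 2

E1 and E2 produce the same multiset:
b | g | w | z | c
3 | 3 | t | t | 3
4 | 3 | p | t | 3

yes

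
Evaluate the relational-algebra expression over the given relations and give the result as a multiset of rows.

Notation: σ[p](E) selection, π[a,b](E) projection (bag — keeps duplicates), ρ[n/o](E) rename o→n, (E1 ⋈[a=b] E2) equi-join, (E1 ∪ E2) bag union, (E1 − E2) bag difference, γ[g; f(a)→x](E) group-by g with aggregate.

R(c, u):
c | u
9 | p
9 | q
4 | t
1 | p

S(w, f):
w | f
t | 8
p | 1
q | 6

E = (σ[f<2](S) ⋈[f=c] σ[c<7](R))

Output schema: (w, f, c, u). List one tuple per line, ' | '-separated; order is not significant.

Subexpression sizes:
  S → 3
  σ[f<2](S) → 1
  R → 4
  σ[c<7](R) → 2
  (σ[f<2](S) ⋈[f=c] σ[c<7](R)) → 1

== RESULT ==
w | f | c | u
p | 1 | 1 | p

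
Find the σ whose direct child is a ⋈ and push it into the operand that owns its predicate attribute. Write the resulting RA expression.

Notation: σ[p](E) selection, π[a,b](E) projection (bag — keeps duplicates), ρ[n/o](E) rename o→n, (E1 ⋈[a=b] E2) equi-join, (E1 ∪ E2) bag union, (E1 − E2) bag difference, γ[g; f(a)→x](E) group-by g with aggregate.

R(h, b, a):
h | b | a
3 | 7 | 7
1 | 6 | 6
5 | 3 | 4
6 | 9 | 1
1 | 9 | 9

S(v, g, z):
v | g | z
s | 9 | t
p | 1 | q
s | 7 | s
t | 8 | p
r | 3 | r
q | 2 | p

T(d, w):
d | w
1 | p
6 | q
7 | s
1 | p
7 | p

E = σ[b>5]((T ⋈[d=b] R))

σ filters on b, owned by the right side.
E' = (T ⋈[d=b] σ[b>5](R))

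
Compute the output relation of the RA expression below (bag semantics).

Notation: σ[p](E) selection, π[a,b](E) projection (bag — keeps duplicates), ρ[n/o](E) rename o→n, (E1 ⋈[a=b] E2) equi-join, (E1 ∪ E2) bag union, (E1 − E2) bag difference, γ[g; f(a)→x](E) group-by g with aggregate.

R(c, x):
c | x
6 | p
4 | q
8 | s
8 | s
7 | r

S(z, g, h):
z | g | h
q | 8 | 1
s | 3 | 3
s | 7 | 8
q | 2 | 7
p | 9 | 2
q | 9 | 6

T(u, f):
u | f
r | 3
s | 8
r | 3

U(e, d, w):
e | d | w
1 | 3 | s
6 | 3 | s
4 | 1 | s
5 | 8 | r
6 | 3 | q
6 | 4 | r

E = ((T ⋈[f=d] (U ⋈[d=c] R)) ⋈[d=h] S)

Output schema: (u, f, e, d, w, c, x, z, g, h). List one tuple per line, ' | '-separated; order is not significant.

Row counts bottom-up:
  T → 3
  U → 6
  R → 5
  (U ⋈[d=c] R) → 3
  (T ⋈[f=d] (U ⋈[d=c] R)) → 2
  S → 6
  ((T ⋈[f=d] (U ⋈[d=c] R)) ⋈[d=h] S) → 2

== RESULT ==
u | f | e | d | w | c | x | z | g | h
s | 8 | 5 | 8 | r | 8 | s | s | 7 | 8
s | 8 | 5 | 8 | r | 8 | s | s | 7 | 8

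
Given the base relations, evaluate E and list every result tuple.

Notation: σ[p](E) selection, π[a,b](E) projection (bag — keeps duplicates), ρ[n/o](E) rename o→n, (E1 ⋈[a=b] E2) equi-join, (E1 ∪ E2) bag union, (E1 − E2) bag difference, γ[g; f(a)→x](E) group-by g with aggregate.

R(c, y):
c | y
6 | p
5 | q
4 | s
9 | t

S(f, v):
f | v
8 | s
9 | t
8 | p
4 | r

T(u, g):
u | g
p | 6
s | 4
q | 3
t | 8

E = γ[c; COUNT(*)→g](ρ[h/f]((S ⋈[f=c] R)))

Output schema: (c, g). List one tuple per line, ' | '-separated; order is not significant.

Stepwise |·|:
  S → 4
  R → 4
  (S ⋈[f=c] R) → 2
  ρ[h/f]((S ⋈[f=c] R)) → 2
  γ[c; COUNT(*)→g](ρ[h/f]((S ⋈[f=c] R))) → 2

== RESULT ==
c | g
4 | 1
9 | 1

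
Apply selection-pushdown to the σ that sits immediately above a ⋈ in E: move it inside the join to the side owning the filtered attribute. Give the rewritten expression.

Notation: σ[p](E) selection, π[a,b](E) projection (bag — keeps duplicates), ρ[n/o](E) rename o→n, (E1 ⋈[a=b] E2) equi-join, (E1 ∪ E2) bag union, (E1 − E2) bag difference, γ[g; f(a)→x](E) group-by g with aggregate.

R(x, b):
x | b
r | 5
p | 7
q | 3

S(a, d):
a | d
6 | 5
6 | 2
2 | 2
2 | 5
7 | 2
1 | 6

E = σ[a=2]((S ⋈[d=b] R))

σ filters on a, owned by the left side.
E' = (σ[a=2](S) ⋈[d=b] R)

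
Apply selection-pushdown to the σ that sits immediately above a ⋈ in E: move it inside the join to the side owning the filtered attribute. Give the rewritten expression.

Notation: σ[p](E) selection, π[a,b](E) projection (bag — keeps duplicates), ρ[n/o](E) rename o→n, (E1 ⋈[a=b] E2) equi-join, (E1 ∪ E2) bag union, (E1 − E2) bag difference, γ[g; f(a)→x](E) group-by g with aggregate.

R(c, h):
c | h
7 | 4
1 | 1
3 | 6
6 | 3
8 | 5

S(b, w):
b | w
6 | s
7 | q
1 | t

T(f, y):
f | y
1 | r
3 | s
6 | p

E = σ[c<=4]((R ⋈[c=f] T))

σ filters on c, owned by the left side.
E' = (σ[c<=4](R) ⋈[c=f] T)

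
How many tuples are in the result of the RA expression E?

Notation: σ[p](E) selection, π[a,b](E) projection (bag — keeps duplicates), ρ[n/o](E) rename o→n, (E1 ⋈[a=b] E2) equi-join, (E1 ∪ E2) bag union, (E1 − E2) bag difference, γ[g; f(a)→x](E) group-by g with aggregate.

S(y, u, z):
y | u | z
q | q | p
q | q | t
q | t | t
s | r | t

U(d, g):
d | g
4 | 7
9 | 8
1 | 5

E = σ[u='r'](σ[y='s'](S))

Per-node cardinality:
  S → 4
  σ[y='s'](S) → 1
  σ[u='r'](σ[y='s'](S)) → 1

|E| = 1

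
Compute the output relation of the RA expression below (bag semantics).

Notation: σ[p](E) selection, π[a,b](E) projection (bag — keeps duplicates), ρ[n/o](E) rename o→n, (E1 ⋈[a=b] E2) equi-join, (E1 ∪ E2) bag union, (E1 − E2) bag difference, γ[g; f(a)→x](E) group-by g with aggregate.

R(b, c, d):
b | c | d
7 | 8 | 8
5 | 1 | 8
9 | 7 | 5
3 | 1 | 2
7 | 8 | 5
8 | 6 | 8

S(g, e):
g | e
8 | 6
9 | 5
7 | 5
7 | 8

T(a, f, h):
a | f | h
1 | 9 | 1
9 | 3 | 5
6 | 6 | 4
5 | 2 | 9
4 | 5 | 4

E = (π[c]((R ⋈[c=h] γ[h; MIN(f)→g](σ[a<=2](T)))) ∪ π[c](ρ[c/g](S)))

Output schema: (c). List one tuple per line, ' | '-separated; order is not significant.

Stepwise |·|:
  R → 6
  T → 5
  σ[a<=2](T) → 1
  γ[h; MIN(f)→g](σ[a<=2](T)) → 1
  (R ⋈[c=h] γ[h; MIN(f)→g](σ[a<=2](T))) → 2
  π[c]((R ⋈[c=h] γ[h; MIN(f)→g](σ[a<=2](T)))) → 2
  S → 4
  ρ[c/g](S) → 4
  π[c](ρ[c/g](S)) → 4
  (π[c]((R ⋈[c=h] γ[h; MIN(f)→g](σ[a<=2](T)))) ∪ π[c](ρ[c/g](S))) → 6

== RESULT ==
c
1
1
7
7
8
9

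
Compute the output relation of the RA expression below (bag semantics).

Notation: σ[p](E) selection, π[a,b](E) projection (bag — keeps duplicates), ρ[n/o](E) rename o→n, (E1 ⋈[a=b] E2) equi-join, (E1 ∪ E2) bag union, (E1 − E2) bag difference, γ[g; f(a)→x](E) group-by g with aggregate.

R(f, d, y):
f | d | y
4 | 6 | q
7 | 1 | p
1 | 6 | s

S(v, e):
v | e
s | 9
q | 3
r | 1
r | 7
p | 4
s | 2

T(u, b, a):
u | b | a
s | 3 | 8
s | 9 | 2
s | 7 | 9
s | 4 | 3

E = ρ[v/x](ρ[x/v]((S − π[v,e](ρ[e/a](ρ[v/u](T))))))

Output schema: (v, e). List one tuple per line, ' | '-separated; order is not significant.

Row counts bottom-up:
  S → 6
  T → 4
  ρ[v/u](T) → 4
  ρ[e/a](ρ[v/u](T)) → 4
  π[v,e](ρ[e/a](ρ[v/u](T))) → 4
  (S − π[v,e](ρ[e/a](ρ[v/u](T)))) → 4
  ρ[x/v]((S − π[v,e](ρ[e/a](ρ[v/u](T))))) → 4
  ρ[v/x](ρ[x/v]((S − π[v,e](ρ[e/a](ρ[v/u](T)))))) → 4

== RESULT ==
v | e
p | 4
q | 3
r | 1
r | 7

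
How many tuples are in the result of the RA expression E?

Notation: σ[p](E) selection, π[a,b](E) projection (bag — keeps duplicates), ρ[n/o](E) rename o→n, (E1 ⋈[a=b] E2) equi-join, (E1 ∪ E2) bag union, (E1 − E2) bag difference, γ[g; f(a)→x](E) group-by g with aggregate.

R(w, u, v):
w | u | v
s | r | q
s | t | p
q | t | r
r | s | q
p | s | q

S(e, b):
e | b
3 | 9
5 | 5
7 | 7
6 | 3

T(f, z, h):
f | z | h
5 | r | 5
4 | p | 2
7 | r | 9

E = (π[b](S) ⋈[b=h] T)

Row counts bottom-up:
  S → 4
  π[b](S) → 4
  T → 3
  (π[b](S) ⋈[b=h] T) → 2

|E| = 2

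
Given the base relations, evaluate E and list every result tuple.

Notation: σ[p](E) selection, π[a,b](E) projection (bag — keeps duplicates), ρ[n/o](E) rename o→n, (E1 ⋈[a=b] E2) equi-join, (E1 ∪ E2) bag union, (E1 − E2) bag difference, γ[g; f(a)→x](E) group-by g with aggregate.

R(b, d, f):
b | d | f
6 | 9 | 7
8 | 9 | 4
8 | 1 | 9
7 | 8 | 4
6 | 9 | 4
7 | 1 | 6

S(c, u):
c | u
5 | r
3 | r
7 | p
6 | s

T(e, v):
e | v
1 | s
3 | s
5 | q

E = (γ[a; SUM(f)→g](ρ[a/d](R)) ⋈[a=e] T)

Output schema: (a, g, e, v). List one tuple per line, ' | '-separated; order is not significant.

Per-node cardinality:
  R → 6
  ρ[a/d](R) → 6
  γ[a; SUM(f)→g](ρ[a/d](R)) → 3
  T → 3
  (γ[a; SUM(f)→g](ρ[a/d](R)) ⋈[a=e] T) → 1

== RESULT ==
a | g | e | v
1 | 15 | 1 | s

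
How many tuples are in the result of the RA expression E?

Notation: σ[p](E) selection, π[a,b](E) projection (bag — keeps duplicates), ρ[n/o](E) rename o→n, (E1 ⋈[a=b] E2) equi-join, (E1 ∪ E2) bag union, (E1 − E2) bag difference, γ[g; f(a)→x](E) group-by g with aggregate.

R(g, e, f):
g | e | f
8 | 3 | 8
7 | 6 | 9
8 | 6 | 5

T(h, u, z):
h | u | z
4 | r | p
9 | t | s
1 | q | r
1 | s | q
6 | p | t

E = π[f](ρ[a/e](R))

Stepwise |·|:
  R → 3
  ρ[a/e](R) → 3
  π[f](ρ[a/e](R)) → 3

|E| = 3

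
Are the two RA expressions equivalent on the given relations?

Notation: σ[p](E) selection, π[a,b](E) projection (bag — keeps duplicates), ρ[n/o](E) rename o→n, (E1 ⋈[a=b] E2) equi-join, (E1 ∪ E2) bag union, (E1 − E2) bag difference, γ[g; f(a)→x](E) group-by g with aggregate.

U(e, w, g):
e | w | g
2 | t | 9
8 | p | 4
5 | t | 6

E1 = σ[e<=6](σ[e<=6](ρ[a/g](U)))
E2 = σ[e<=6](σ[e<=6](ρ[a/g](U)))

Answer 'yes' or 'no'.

E1 row counts bottom-up:
  U → 3
  ρ[a/g](U) → 3
  σ[e<=6](ρ[a/g](U)) → 2
  σ[e<=6](σ[e<=6](ρ[a/g](U))) → 2
E2 row counts bottom-up:
  U → 3
  ρ[a/g](U) → 3
  σ[e<=6](ρ[a/g](U)) → 2
  σ[e<=6](σ[e<=6](ρ[a/g](U))) → 2

E1 and E2 produce the same multiset:
e | w | a
2 | t | 9
5 | t | 6

yes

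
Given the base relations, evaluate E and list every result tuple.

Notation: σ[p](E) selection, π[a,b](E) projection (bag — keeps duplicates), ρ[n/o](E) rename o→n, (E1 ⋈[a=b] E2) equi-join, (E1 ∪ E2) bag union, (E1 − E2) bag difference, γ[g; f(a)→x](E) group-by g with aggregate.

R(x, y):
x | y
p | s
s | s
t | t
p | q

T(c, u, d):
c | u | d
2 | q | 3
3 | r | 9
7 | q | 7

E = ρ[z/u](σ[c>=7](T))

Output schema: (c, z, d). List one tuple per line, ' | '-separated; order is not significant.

Per-node cardinality:
  T → 3
  σ[c>=7](T) → 1
  ρ[z/u](σ[c>=7](T)) → 1

== RESULT ==
c | z | d
7 | q | 7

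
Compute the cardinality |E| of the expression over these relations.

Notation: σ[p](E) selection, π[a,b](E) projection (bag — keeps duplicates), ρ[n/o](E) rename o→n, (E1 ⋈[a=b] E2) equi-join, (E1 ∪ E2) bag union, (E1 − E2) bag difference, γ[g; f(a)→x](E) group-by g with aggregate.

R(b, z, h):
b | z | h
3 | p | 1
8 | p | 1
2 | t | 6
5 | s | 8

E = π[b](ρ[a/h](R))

Subexpression sizes:
  R → 4
  ρ[a/h](R) → 4
  π[b](ρ[a/h](R)) → 4

|E| = 4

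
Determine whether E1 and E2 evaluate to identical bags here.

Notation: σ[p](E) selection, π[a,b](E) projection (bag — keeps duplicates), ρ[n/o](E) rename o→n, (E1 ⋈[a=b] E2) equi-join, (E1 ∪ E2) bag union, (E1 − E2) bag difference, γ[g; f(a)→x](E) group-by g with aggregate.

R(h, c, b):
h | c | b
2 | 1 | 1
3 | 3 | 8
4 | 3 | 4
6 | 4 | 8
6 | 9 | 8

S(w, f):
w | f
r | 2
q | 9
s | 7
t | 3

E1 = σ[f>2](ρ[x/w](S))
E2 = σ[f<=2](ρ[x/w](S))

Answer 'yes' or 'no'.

E1 subexpression sizes:
  S → 4
  ρ[x/w](S) → 4
  σ[f>2](ρ[x/w](S)) → 3
E2 subexpression sizes:
  S → 4
  ρ[x/w](S) → 4
  σ[f<=2](ρ[x/w](S)) → 1

E1 result:
x | f
q | 9
s | 7
t | 3
E2 result:
x | f
r | 2
Witness: ('q', 9) appears 1× in E1 but 0× in E2.

no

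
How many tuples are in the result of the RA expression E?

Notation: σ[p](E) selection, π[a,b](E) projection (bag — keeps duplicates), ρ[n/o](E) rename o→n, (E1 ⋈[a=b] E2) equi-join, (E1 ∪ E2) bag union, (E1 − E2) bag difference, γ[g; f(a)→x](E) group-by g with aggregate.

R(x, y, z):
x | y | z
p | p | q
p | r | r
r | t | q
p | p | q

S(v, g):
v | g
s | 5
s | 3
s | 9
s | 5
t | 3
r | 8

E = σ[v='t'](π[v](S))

Stepwise |·|:
  S → 6
  π[v](S) → 6
  σ[v='t'](π[v](S)) → 1

|E| = 1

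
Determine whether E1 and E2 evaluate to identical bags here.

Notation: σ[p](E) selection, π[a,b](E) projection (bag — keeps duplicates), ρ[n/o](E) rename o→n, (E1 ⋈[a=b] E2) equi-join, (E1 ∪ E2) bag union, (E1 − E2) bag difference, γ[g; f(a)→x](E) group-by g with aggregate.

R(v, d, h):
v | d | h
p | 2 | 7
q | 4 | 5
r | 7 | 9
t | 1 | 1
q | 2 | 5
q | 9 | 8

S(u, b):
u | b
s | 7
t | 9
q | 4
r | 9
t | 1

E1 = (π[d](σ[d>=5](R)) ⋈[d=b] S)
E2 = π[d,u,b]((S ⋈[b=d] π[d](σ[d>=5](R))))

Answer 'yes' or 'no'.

E1 per-node cardinality:
  R → 6
  σ[d>=5](R) → 2
  π[d](σ[d>=5](R)) → 2
  S → 5
  (π[d](σ[d>=5](R)) ⋈[d=b] S) → 3
E2 per-node cardinality:
  S → 5
  R → 6
  σ[d>=5](R) → 2
  π[d](σ[d>=5](R)) → 2
  (S ⋈[b=d] π[d](σ[d>=5](R))) → 3
  π[d,u,b]((S ⋈[b=d] π[d](σ[d>=5](R)))) → 3

E1 and E2 produce the same multiset:
d | u | b
7 | s | 7
9 | r | 9
9 | t | 9

yes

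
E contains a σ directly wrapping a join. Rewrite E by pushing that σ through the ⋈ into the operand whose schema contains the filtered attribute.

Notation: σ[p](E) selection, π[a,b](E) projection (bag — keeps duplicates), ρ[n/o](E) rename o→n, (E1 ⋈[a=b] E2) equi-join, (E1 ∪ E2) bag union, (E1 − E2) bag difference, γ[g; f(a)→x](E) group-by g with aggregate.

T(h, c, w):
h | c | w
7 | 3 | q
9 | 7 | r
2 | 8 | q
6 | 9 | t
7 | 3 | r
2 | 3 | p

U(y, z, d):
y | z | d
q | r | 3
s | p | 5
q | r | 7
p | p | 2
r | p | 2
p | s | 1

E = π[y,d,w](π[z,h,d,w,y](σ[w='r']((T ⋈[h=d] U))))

σ filters on w, owned by the left side.
E' = π[y,d,w](π[z,h,d,w,y]((σ[w='r'](T) ⋈[h=d] U)))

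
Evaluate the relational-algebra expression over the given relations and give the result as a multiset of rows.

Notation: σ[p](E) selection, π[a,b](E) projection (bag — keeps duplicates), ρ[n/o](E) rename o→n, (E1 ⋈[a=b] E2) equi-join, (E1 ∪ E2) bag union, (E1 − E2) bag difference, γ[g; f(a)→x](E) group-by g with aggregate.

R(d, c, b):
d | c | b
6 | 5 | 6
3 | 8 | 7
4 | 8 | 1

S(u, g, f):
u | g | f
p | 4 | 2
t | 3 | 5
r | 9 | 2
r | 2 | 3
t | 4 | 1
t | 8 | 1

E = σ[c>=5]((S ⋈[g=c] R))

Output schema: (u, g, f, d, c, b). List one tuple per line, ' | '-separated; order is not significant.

Subexpression sizes:
  S → 6
  R → 3
  (S ⋈[g=c] R) → 2
  σ[c>=5]((S ⋈[g=c] R)) → 2

== RESULT ==
u | g | f | d | c | b
t | 8 | 1 | 3 | 8 | 7
t | 8 | 1 | 4 | 8 | 1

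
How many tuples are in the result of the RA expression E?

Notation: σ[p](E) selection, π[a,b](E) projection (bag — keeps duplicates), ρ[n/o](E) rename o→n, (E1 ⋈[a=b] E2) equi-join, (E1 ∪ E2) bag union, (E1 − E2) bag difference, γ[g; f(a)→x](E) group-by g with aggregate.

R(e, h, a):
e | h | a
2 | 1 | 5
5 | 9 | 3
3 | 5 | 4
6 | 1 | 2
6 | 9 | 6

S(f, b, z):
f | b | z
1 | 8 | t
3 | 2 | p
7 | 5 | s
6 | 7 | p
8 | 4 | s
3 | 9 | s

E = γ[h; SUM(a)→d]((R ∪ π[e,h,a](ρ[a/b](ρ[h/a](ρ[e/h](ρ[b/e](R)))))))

Per-node cardinality:
  R → 5
  R → 5
  ρ[b/e](R) → 5
  ρ[e/h](ρ[b/e](R)) → 5
  ρ[h/a](ρ[e/h](ρ[b/e](R))) → 5
  ρ[a/b](ρ[h/a](ρ[e/h](ρ[b/e](R)))) → 5
  π[e,h,a](ρ[a/b](ρ[h/a](ρ[e/h](ρ[b/e](R))))) → 5
  (R ∪ π[e,h,a](ρ[a/b](ρ[h/a](ρ[e/h](ρ[b/e](R)))))) → 10
  γ[h; SUM(a)→d]((R ∪ π[e,h,a](ρ[a/b](ρ[h/a](ρ[e/h](ρ[b/e](R))))))) → 7

|E| = 7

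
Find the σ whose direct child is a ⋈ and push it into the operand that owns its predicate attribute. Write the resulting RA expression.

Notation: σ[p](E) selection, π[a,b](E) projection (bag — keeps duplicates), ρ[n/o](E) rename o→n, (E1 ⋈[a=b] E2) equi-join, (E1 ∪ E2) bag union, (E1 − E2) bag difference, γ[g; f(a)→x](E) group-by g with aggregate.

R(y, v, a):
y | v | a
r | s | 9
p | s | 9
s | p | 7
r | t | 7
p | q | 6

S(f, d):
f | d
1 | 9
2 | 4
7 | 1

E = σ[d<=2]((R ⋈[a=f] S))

σ filters on d, owned by the right side.
E' = (R ⋈[a=f] σ[d<=2](S))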